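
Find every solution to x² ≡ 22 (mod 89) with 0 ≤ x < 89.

89 ≡ 1 (mod 4), so we find a root by search.
Trying successive values, 17² = 289 ≡ 22 (mod 89). The other root is 89 − 17 = 72.

17, 72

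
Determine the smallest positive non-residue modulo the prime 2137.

5

(2/2137) = +1, so 2 is a residue.
(3/2137) = +1, so 3 is a residue.
(4/2137) = +1, so 4 is a residue.
(5/2137) = −1, so 5 is the smallest positive non-residue mod 2137.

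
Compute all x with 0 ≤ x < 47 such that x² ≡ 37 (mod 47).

15, 32

Since 47 ≡ 3 (mod 4), a square root of 37 is 37^((47+1)/4) = 37^12 mod 47.
Repeated squaring: 37^2≡6, 37^4≡36, 37^8≡27 (mod 47).
37^12 = 37^(8+4) ≡ 32 (mod 47).
Check: 32² = 1024 ≡ 37 (mod 47). The two roots are 15 and 32.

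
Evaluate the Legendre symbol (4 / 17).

Pull out 2^2: since 17 ≡ 1 (mod 8), (2/17) = +1, so (2/17)^2 = +1.
Reached (1/17) = 1. Collecting the sign flips along the way, the symbol is +1.

1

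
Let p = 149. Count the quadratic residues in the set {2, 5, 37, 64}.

3

(2/149) = -1 → non-residue.
(5/149) = +1 → QR.
(37/149) = +1 → QR.
(64/149) = +1 → QR.
Total quadratic residues among the 4: 3.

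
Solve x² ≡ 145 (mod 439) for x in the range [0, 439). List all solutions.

64, 375

Since 439 ≡ 3 (mod 4), a square root of 145 is 145^((439+1)/4) = 145^110 mod 439.
Repeated squaring: 145^2≡392, 145^4≡14, 145^8≡196, 145^16≡223, 145^32≡122, 145^64≡397 (mod 439).
145^110 = 145^(64+32+8+4+2) ≡ 64 (mod 439).
Check: 64² = 4096 ≡ 145 (mod 439). The two roots are 64 and 375.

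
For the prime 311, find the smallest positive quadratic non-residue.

(2/311) = +1, so 2 is a residue.
(3/311) = +1, so 3 is a residue.
(4/311) = +1, so 4 is a residue.
(5/311) = +1, so 5 is a residue.
(6/311) = +1, so 6 is a residue.
(7/311) = +1, so 7 is a residue.
(8/311) = +1, so 8 is a residue.
(9/311) = +1, so 9 is a residue.
(10/311) = +1, so 10 is a residue.
(11/311) = −1, so 11 is the smallest positive non-residue mod 311.

11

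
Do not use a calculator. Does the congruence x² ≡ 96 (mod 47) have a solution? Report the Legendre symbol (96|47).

First reduce: 96 ≡ 2 (mod 47).
Pull out 2: since 47 ≡ 7 (mod 8), (2/47) = +1.
Reached (1/47) = 1. Collecting the sign flips along the way, the symbol is +1.

1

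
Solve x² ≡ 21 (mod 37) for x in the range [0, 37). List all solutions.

13, 24

37 ≡ 1 (mod 4), so we find a root by search.
Trying successive values, 13² = 169 ≡ 21 (mod 37). The other root is 37 − 13 = 24.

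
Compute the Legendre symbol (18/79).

Pull out 2: since 79 ≡ 7 (mod 8), (2/79) = +1.
Reciprocity: 9 ≡ 1 and 79 ≡ 3 (mod 4), so (9/79) = +(79/9).
Reduce top mod 9: now compute (7/9).
Reciprocity: 7 ≡ 3 and 9 ≡ 1 (mod 4), so (7/9) = +(9/7).
Reduce top mod 7: now compute (2/7).
Pull out 2: since 7 ≡ 7 (mod 8), (2/7) = +1.
Reached (1/7) = 1. Collecting the sign flips along the way, the symbol is +1.

1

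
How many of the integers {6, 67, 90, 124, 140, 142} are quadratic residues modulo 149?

5

(6/149) = +1 → QR.
(67/149) = +1 → QR.
(90/149) = -1 → non-residue.
(124/149) = +1 → QR.
(140/149) = +1 → QR.
(142/149) = +1 → QR.
Total quadratic residues among the 6: 5.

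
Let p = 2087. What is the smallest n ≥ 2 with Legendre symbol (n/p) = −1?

(2/2087) = +1, so 2 is a residue.
(3/2087) = +1, so 3 is a residue.
(4/2087) = +1, so 4 is a residue.
(5/2087) = −1, so 5 is the smallest positive non-residue mod 2087.

5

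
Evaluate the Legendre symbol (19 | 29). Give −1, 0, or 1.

Reciprocity: 19 ≡ 3 and 29 ≡ 1 (mod 4), so (19/29) = +(29/19).
Reduce top mod 19: now compute (10/19).
Pull out 2: since 19 ≡ 3 (mod 8), (2/19) = -1.
Reciprocity: 5 ≡ 1 and 19 ≡ 3 (mod 4), so (5/19) = +(19/5).
Reduce top mod 5: now compute (4/5).
Pull out 2^2: since 5 ≡ 5 (mod 8), (2/5) = -1, so (2/5)^2 = +1.
Reached (1/5) = 1. Collecting the sign flips along the way, the symbol is -1.

-1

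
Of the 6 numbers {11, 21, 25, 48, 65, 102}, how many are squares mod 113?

(11/113) = +1 → QR.
(21/113) = -1 → non-residue.
(25/113) = +1 → QR.
(48/113) = -1 → non-residue.
(65/113) = -1 → non-residue.
(102/113) = +1 → QR.
Total quadratic residues among the 6: 3.

3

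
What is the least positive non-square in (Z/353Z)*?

3

(2/353) = +1, so 2 is a residue.
(3/353) = −1, so 3 is the smallest positive non-residue mod 353.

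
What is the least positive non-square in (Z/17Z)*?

3

(2/17) = +1, so 2 is a residue.
(3/17) = −1, so 3 is the smallest positive non-residue mod 17.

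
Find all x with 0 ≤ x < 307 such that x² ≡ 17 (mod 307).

18, 289

Since 307 ≡ 3 (mod 4), a square root of 17 is 17^((307+1)/4) = 17^77 mod 307.
Repeated squaring: 17^2≡289, 17^4≡17, 17^8≡289, 17^16≡17, 17^32≡289, 17^64≡17 (mod 307).
17^77 = 17^(64+8+4+1) ≡ 289 (mod 307).
Check: 289² = 83521 ≡ 17 (mod 307). The two roots are 18 and 289.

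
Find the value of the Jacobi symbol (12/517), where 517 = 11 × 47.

1

Pull out 2^2: since 517 ≡ 5 (mod 8), (2/517) = -1, so (2/517)^2 = +1.
Reciprocity: 3 ≡ 3 and 517 ≡ 1 (mod 4), so (3/517) = +(517/3).
Reduce top mod 3: now compute (1/3).
Reached (1/3) = 1. Collecting the sign flips along the way, the symbol is +1.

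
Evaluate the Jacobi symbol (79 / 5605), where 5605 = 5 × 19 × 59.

-1

Reciprocity: 79 ≡ 3 and 5605 ≡ 1 (mod 4), so (79/5605) = +(5605/79).
Reduce top mod 79: now compute (75/79).
Reciprocity: 75 ≡ 3 and 79 ≡ 3 (mod 4), so (75/79) = −(79/75).
Reduce top mod 75: now compute (4/75).
Pull out 2^2: since 75 ≡ 3 (mod 8), (2/75) = -1, so (2/75)^2 = +1.
Reached (1/75) = 1. Collecting the sign flips along the way, the symbol is -1.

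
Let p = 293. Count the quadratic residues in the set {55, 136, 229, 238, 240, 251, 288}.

(55/293) = +1 → QR.
(136/293) = -1 → non-residue.
(229/293) = +1 → QR.
(238/293) = +1 → QR.
(240/293) = +1 → QR.
(251/293) = -1 → non-residue.
(288/293) = -1 → non-residue.
Total quadratic residues among the 7: 4.

4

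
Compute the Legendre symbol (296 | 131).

1

Euler's criterion: (296/131) ≡ 34^65 (mod 131).
34^2 ≡ 108 (mod 131)
34^4 ≡ 5 (mod 131)
34^8 ≡ 25 (mod 131)
34^16 ≡ 101 (mod 131)
34^32 ≡ 114 (mod 131)
34^64 ≡ 27 (mod 131)
34^65 = 34^(64+1) ≡ 1 (mod 131).
Result is 1, so (296/131) = 1.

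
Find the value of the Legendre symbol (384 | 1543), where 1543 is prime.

Pull out 2^7: since 1543 ≡ 7 (mod 8), (2/1543) = +1, so (2/1543)^7 = +1.
Reciprocity: 3 ≡ 3 and 1543 ≡ 3 (mod 4), so (3/1543) = −(1543/3).
Reduce top mod 3: now compute (1/3).
Reached (1/3) = 1. Collecting the sign flips along the way, the symbol is -1.

-1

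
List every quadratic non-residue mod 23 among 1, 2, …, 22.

5, 7, 10, 11, 14, 15, 17, 19, 20, 21, 22

Square k = 1,…,11 (k and 23−k give the same square):
1²=1, 2²=4, 3²=9, 4²=16, 5²≡2, 6²≡13, 7²≡3, 8²≡18, 9²≡12, 10²≡8, 11²≡6 (mod 23).
The residues are {1, 2, 3, 4, 6, 8, 9, 12, 13, 16, 18}; the non-residues are the remaining 11 nonzero classes.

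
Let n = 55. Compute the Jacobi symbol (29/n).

Reciprocity: 29 ≡ 1 and 55 ≡ 3 (mod 4), so (29/55) = +(55/29).
Reduce top mod 29: now compute (26/29).
Pull out 2: since 29 ≡ 5 (mod 8), (2/29) = -1.
Reciprocity: 13 ≡ 1 and 29 ≡ 1 (mod 4), so (13/29) = +(29/13).
Reduce top mod 13: now compute (3/13).
Reciprocity: 3 ≡ 3 and 13 ≡ 1 (mod 4), so (3/13) = +(13/3).
Reduce top mod 3: now compute (1/3).
Reached (1/3) = 1. Collecting the sign flips along the way, the symbol is -1.

-1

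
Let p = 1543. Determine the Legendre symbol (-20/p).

1

First reduce: -20 ≡ 1523 (mod 1543).
Reciprocity: 1523 ≡ 3 and 1543 ≡ 3 (mod 4), so (1523/1543) = −(1543/1523).
Reduce top mod 1523: now compute (20/1523).
Pull out 2^2: since 1523 ≡ 3 (mod 8), (2/1523) = -1, so (2/1523)^2 = +1.
Reciprocity: 5 ≡ 1 and 1523 ≡ 3 (mod 4), so (5/1523) = +(1523/5).
Reduce top mod 5: now compute (3/5).
Reciprocity: 3 ≡ 3 and 5 ≡ 1 (mod 4), so (3/5) = +(5/3).
Reduce top mod 3: now compute (2/3).
Pull out 2: since 3 ≡ 3 (mod 8), (2/3) = -1.
Reached (1/3) = 1. Collecting the sign flips along the way, the symbol is +1.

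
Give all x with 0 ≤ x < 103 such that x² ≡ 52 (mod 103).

19, 84

Since 103 ≡ 3 (mod 4), a square root of 52 is 52^((103+1)/4) = 52^26 mod 103.
Repeated squaring: 52^2≡26, 52^4≡58, 52^8≡68, 52^16≡92 (mod 103).
52^26 = 52^(16+8+2) ≡ 19 (mod 103).
Check: 19² = 361 ≡ 52 (mod 103). The two roots are 19 and 84.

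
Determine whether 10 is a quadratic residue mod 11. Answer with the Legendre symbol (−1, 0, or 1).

-1

Pull out 2: since 11 ≡ 3 (mod 8), (2/11) = -1.
Reciprocity: 5 ≡ 1 and 11 ≡ 3 (mod 4), so (5/11) = +(11/5).
Reduce top mod 5: now compute (1/5).
Reached (1/5) = 1. Collecting the sign flips along the way, the symbol is -1.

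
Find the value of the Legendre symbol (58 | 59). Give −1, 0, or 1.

Euler's criterion: (58/59) ≡ 58^29 (mod 59).
58^2 ≡ 1 (mod 59)
58^4 ≡ 1 (mod 59)
58^8 ≡ 1 (mod 59)
58^16 ≡ 1 (mod 59)
58^29 = 58^(16+8+4+1) ≡ 58 (mod 59).
Result is 58 ≡ −1, so (58/59) = −1.

-1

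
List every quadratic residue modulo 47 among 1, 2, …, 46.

Square k = 1,…,23 (k and 47−k give the same square):
1²=1, 2²=4, 3²=9, 4²=16, 5²=25, 6²=36, 7²≡2, 8²≡17, 9²≡34, 10²≡6, 11²≡27, 12²≡3, 13²≡28, 14²≡8, 15²≡37, 16²≡21, 17²≡7, 18²≡42, 19²≡32, 20²≡24, 21²≡18, 22²≡14, 23²≡12 (mod 47).
So the quadratic residues mod 47 are {1, 2, 3, 4, 6, 7, 8, 9, 12, 14, 16, 17, 18, 21, 24, 25, 27, 28, 32, 34, 36, 37, 42}.

1,2,3,4,6,7,8,9,12,14,16,17,18,21,24,25,27,28,32,34,36,37,42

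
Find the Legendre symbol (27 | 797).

-1

Reciprocity: 27 ≡ 3 and 797 ≡ 1 (mod 4), so (27/797) = +(797/27).
Reduce top mod 27: now compute (14/27).
Pull out 2: since 27 ≡ 3 (mod 8), (2/27) = -1.
Reciprocity: 7 ≡ 3 and 27 ≡ 3 (mod 4), so (7/27) = −(27/7).
Reduce top mod 7: now compute (6/7).
Pull out 2: since 7 ≡ 7 (mod 8), (2/7) = +1.
Reciprocity: 3 ≡ 3 and 7 ≡ 3 (mod 4), so (3/7) = −(7/3).
Reduce top mod 3: now compute (1/3).
Reached (1/3) = 1. Collecting the sign flips along the way, the symbol is -1.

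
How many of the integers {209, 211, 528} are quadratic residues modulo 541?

(209/541) = -1 → non-residue.
(211/541) = +1 → QR.
(528/541) = -1 → non-residue.
Total quadratic residues among the 3: 1.

1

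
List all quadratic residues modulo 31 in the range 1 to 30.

1, 2, 4, 5, 7, 8, 9, 10, 14, 16, 18, 19, 20, 25, 28

Square k = 1,…,15 (k and 31−k give the same square):
1²=1, 2²=4, 3²=9, 4²=16, 5²=25, 6²≡5, 7²≡18, 8²≡2, 9²≡19, 10²≡7, 11²≡28, 12²≡20, 13²≡14, 14²≡10, 15²≡8 (mod 31).
So the quadratic residues mod 31 are {1, 2, 4, 5, 7, 8, 9, 10, 14, 16, 18, 19, 20, 25, 28}.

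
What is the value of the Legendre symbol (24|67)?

1

Pull out 2^3: since 67 ≡ 3 (mod 8), (2/67) = -1, so (2/67)^3 = -1.
Reciprocity: 3 ≡ 3 and 67 ≡ 3 (mod 4), so (3/67) = −(67/3).
Reduce top mod 3: now compute (1/3).
Reached (1/3) = 1. Collecting the sign flips along the way, the symbol is +1.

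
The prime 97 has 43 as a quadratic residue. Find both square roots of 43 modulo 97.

97 ≡ 1 (mod 4), so we find a root by search.
Trying successive values, 25² = 625 ≡ 43 (mod 97). The other root is 97 − 25 = 72.

25, 72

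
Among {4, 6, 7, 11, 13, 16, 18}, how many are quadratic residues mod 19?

(4/19) = +1 → QR.
(6/19) = +1 → QR.
(7/19) = +1 → QR.
(11/19) = +1 → QR.
(13/19) = -1 → non-residue.
(16/19) = +1 → QR.
(18/19) = -1 → non-residue.
Total quadratic residues among the 7: 5.

5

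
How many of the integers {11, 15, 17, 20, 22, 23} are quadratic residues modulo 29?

3

(11/29) = -1 → non-residue.
(15/29) = -1 → non-residue.
(17/29) = -1 → non-residue.
(20/29) = +1 → QR.
(22/29) = +1 → QR.
(23/29) = +1 → QR.
Total quadratic residues among the 6: 3.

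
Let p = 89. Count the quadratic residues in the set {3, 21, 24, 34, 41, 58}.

2

(3/89) = -1 → non-residue.
(21/89) = +1 → QR.
(24/89) = -1 → non-residue.
(34/89) = +1 → QR.
(41/89) = -1 → non-residue.
(58/89) = -1 → non-residue.
Total quadratic residues among the 6: 2.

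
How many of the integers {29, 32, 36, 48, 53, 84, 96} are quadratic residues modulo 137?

(29/137) = -1 → non-residue.
(32/137) = +1 → QR.
(36/137) = +1 → QR.
(48/137) = -1 → non-residue.
(53/137) = -1 → non-residue.
(84/137) = -1 → non-residue.
(96/137) = -1 → non-residue.
Total quadratic residues among the 7: 2.

2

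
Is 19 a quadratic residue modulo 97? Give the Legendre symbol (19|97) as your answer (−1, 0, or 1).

-1

Reciprocity: 19 ≡ 3 and 97 ≡ 1 (mod 4), so (19/97) = +(97/19).
Reduce top mod 19: now compute (2/19).
Pull out 2: since 19 ≡ 3 (mod 8), (2/19) = -1.
Reached (1/19) = 1. Collecting the sign flips along the way, the symbol is -1.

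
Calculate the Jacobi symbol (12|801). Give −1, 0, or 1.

0

Pull out 2^2: since 801 ≡ 1 (mod 8), (2/801) = +1, so (2/801)^2 = +1.
Reciprocity: 3 ≡ 3 and 801 ≡ 1 (mod 4), so (3/801) = +(801/3).
Reduce top mod 3: now compute (0/3).
Top reduces to 0: gcd > 1, so the symbol is 0.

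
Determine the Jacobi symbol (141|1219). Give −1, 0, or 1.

-1

Reciprocity: 141 ≡ 1 and 1219 ≡ 3 (mod 4), so (141/1219) = +(1219/141).
Reduce top mod 141: now compute (91/141).
Reciprocity: 91 ≡ 3 and 141 ≡ 1 (mod 4), so (91/141) = +(141/91).
Reduce top mod 91: now compute (50/91).
Pull out 2: since 91 ≡ 3 (mod 8), (2/91) = -1.
Reciprocity: 25 ≡ 1 and 91 ≡ 3 (mod 4), so (25/91) = +(91/25).
Reduce top mod 25: now compute (16/25).
Pull out 2^4: since 25 ≡ 1 (mod 8), (2/25) = +1, so (2/25)^4 = +1.
Reached (1/25) = 1. Collecting the sign flips along the way, the symbol is -1.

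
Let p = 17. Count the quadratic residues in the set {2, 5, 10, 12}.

(2/17) = +1 → QR.
(5/17) = -1 → non-residue.
(10/17) = -1 → non-residue.
(12/17) = -1 → non-residue.
Total quadratic residues among the 4: 1.

1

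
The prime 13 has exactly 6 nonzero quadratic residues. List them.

1, 3, 4, 9, 10, 12

Square k = 1,…,6 (k and 13−k give the same square):
1²=1, 2²=4, 3²=9, 4²≡3, 5²≡12, 6²≡10 (mod 13).
So the quadratic residues mod 13 are {1, 3, 4, 9, 10, 12}.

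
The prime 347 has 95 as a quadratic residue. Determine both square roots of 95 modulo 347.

Since 347 ≡ 3 (mod 4), a square root of 95 is 95^((347+1)/4) = 95^87 mod 347.
Repeated squaring: 95^2≡3, 95^4≡9, 95^8≡81, 95^16≡315, 95^32≡330, 95^64≡289 (mod 347).
95^87 = 95^(64+16+4+2+1) ≡ 147 (mod 347).
Check: 147² = 21609 ≡ 95 (mod 347). The two roots are 147 and 200.

147, 200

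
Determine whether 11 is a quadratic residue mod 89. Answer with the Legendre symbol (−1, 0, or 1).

Euler's criterion: (11/89) ≡ 11^44 (mod 89).
11^2 ≡ 32 (mod 89)
11^4 ≡ 45 (mod 89)
11^8 ≡ 67 (mod 89)
11^16 ≡ 39 (mod 89)
11^32 ≡ 8 (mod 89)
11^44 = 11^(32+8+4) ≡ 1 (mod 89).
Result is 1, so (11/89) = 1.

1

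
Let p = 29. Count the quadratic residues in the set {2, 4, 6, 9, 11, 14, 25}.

4

(2/29) = -1 → non-residue.
(4/29) = +1 → QR.
(6/29) = +1 → QR.
(9/29) = +1 → QR.
(11/29) = -1 → non-residue.
(14/29) = -1 → non-residue.
(25/29) = +1 → QR.
Total quadratic residues among the 7: 4.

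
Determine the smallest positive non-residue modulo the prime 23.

5

(2/23) = +1, so 2 is a residue.
(3/23) = +1, so 3 is a residue.
(4/23) = +1, so 4 is a residue.
(5/23) = −1, so 5 is the smallest positive non-residue mod 23.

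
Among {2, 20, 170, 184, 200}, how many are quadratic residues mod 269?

2

(2/269) = -1 → non-residue.
(20/269) = +1 → QR.
(170/269) = +1 → QR.
(184/269) = -1 → non-residue.
(200/269) = -1 → non-residue.
Total quadratic residues among the 5: 2.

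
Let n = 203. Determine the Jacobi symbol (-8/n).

First reduce: -8 ≡ 195 (mod 203).
Reciprocity: 195 ≡ 3 and 203 ≡ 3 (mod 4), so (195/203) = −(203/195).
Reduce top mod 195: now compute (8/195).
Pull out 2^3: since 195 ≡ 3 (mod 8), (2/195) = -1, so (2/195)^3 = -1.
Reached (1/195) = 1. Collecting the sign flips along the way, the symbol is +1.

1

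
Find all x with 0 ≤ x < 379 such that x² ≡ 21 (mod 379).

20, 359

Since 379 ≡ 3 (mod 4), a square root of 21 is 21^((379+1)/4) = 21^95 mod 379.
Repeated squaring: 21^2≡62, 21^4≡54, 21^8≡263, 21^16≡191, 21^32≡97, 21^64≡313 (mod 379).
21^95 = 21^(64+16+8+4+2+1) ≡ 20 (mod 379).
Check: 20² = 400 ≡ 21 (mod 379). The two roots are 20 and 359.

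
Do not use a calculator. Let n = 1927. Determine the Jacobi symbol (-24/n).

1

First reduce: -24 ≡ 1903 (mod 1927).
Reciprocity: 1903 ≡ 3 and 1927 ≡ 3 (mod 4), so (1903/1927) = −(1927/1903).
Reduce top mod 1903: now compute (24/1903).
Pull out 2^3: since 1903 ≡ 7 (mod 8), (2/1903) = +1, so (2/1903)^3 = +1.
Reciprocity: 3 ≡ 3 and 1903 ≡ 3 (mod 4), so (3/1903) = −(1903/3).
Reduce top mod 3: now compute (1/3).
Reached (1/3) = 1. Collecting the sign flips along the way, the symbol is +1.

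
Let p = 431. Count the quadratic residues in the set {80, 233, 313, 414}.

(80/431) = +1 → QR.
(233/431) = -1 → non-residue.
(313/431) = -1 → non-residue.
(414/431) = +1 → QR.
Total quadratic residues among the 4: 2.

2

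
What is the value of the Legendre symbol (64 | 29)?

1

Euler's criterion: (64/29) ≡ 6^14 (mod 29).
6^2 ≡ 7 (mod 29)
6^4 ≡ 20 (mod 29)
6^8 ≡ 23 (mod 29)
6^14 = 6^(8+4+2) ≡ 1 (mod 29).
Result is 1, so (64/29) = 1.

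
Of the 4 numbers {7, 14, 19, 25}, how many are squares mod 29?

(7/29) = +1 → QR.
(14/29) = -1 → non-residue.
(19/29) = -1 → non-residue.
(25/29) = +1 → QR.
Total quadratic residues among the 4: 2.

2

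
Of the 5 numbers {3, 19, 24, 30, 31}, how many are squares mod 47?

(3/47) = +1 → QR.
(19/47) = -1 → non-residue.
(24/47) = +1 → QR.
(30/47) = -1 → non-residue.
(31/47) = -1 → non-residue.
Total quadratic residues among the 5: 2.

2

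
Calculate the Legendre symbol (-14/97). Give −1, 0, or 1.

Euler's criterion: (-14/97) ≡ 83^48 (mod 97).
83^2 ≡ 2 (mod 97)
83^4 ≡ 4 (mod 97)
83^8 ≡ 16 (mod 97)
83^16 ≡ 62 (mod 97)
83^32 ≡ 61 (mod 97)
83^48 = 83^(32+16) ≡ 96 (mod 97).
Result is 96 ≡ −1, so (-14/97) = −1.

-1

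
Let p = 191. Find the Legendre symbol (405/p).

First reduce: 405 ≡ 23 (mod 191).
Reciprocity: 23 ≡ 3 and 191 ≡ 3 (mod 4), so (23/191) = −(191/23).
Reduce top mod 23: now compute (7/23).
Reciprocity: 7 ≡ 3 and 23 ≡ 3 (mod 4), so (7/23) = −(23/7).
Reduce top mod 7: now compute (2/7).
Pull out 2: since 7 ≡ 7 (mod 8), (2/7) = +1.
Reached (1/7) = 1. Collecting the sign flips along the way, the symbol is +1.

1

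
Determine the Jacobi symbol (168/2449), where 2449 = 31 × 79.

-1

Pull out 2^3: since 2449 ≡ 1 (mod 8), (2/2449) = +1, so (2/2449)^3 = +1.
Reciprocity: 21 ≡ 1 and 2449 ≡ 1 (mod 4), so (21/2449) = +(2449/21).
Reduce top mod 21: now compute (13/21).
Reciprocity: 13 ≡ 1 and 21 ≡ 1 (mod 4), so (13/21) = +(21/13).
Reduce top mod 13: now compute (8/13).
Pull out 2^3: since 13 ≡ 5 (mod 8), (2/13) = -1, so (2/13)^3 = -1.
Reached (1/13) = 1. Collecting the sign flips along the way, the symbol is -1.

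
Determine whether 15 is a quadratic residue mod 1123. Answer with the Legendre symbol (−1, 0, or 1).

Reciprocity: 15 ≡ 3 and 1123 ≡ 3 (mod 4), so (15/1123) = −(1123/15).
Reduce top mod 15: now compute (13/15).
Reciprocity: 13 ≡ 1 and 15 ≡ 3 (mod 4), so (13/15) = +(15/13).
Reduce top mod 13: now compute (2/13).
Pull out 2: since 13 ≡ 5 (mod 8), (2/13) = -1.
Reached (1/13) = 1. Collecting the sign flips along the way, the symbol is +1.

1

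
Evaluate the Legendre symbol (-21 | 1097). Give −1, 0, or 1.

1

First reduce: -21 ≡ 1076 (mod 1097).
Pull out 2^2: since 1097 ≡ 1 (mod 8), (2/1097) = +1, so (2/1097)^2 = +1.
Reciprocity: 269 ≡ 1 and 1097 ≡ 1 (mod 4), so (269/1097) = +(1097/269).
Reduce top mod 269: now compute (21/269).
Reciprocity: 21 ≡ 1 and 269 ≡ 1 (mod 4), so (21/269) = +(269/21).
Reduce top mod 21: now compute (17/21).
Reciprocity: 17 ≡ 1 and 21 ≡ 1 (mod 4), so (17/21) = +(21/17).
Reduce top mod 17: now compute (4/17).
Pull out 2^2: since 17 ≡ 1 (mod 8), (2/17) = +1, so (2/17)^2 = +1.
Reached (1/17) = 1. Collecting the sign flips along the way, the symbol is +1.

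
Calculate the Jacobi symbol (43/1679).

Reciprocity: 43 ≡ 3 and 1679 ≡ 3 (mod 4), so (43/1679) = −(1679/43).
Reduce top mod 43: now compute (2/43).
Pull out 2: since 43 ≡ 3 (mod 8), (2/43) = -1.
Reached (1/43) = 1. Collecting the sign flips along the way, the symbol is +1.

1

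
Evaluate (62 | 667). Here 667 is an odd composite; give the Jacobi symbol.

Pull out 2: since 667 ≡ 3 (mod 8), (2/667) = -1.
Reciprocity: 31 ≡ 3 and 667 ≡ 3 (mod 4), so (31/667) = −(667/31).
Reduce top mod 31: now compute (16/31).
Pull out 2^4: since 31 ≡ 7 (mod 8), (2/31) = +1, so (2/31)^4 = +1.
Reached (1/31) = 1. Collecting the sign flips along the way, the symbol is +1.

1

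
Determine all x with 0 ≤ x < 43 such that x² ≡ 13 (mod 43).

Since 43 ≡ 3 (mod 4), a square root of 13 is 13^((43+1)/4) = 13^11 mod 43.
Repeated squaring: 13^2≡40, 13^4≡9, 13^8≡38 (mod 43).
13^11 = 13^(8+2+1) ≡ 23 (mod 43).
Check: 23² = 529 ≡ 13 (mod 43). The two roots are 20 and 23.

20, 23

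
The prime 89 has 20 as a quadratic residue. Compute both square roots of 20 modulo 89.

38, 51

89 ≡ 1 (mod 4), so we find a root by search.
Trying successive values, 38² = 1444 ≡ 20 (mod 89). The other root is 89 − 38 = 51.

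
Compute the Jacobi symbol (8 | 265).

1

Pull out 2^3: since 265 ≡ 1 (mod 8), (2/265) = +1, so (2/265)^3 = +1.
Reached (1/265) = 1. Collecting the sign flips along the way, the symbol is +1.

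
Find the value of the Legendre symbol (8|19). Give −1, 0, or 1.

Pull out 2^3: since 19 ≡ 3 (mod 8), (2/19) = -1, so (2/19)^3 = -1.
Reached (1/19) = 1. Collecting the sign flips along the way, the symbol is -1.

-1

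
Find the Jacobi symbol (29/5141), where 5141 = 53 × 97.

Reciprocity: 29 ≡ 1 and 5141 ≡ 1 (mod 4), so (29/5141) = +(5141/29).
Reduce top mod 29: now compute (8/29).
Pull out 2^3: since 29 ≡ 5 (mod 8), (2/29) = -1, so (2/29)^3 = -1.
Reached (1/29) = 1. Collecting the sign flips along the way, the symbol is -1.

-1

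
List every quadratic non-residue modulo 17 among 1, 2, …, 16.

3 5 6 7 10 11 12 14

Square k = 1,…,8 (k and 17−k give the same square):
1²=1, 2²=4, 3²=9, 4²=16, 5²≡8, 6²≡2, 7²≡15, 8²≡13 (mod 17).
The residues are {1, 2, 4, 8, 9, 13, 15, 16}; the non-residues are the remaining 8 nonzero classes.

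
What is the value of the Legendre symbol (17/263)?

1

Reciprocity: 17 ≡ 1 and 263 ≡ 3 (mod 4), so (17/263) = +(263/17).
Reduce top mod 17: now compute (8/17).
Pull out 2^3: since 17 ≡ 1 (mod 8), (2/17) = +1, so (2/17)^3 = +1.
Reached (1/17) = 1. Collecting the sign flips along the way, the symbol is +1.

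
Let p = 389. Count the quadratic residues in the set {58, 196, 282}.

(58/389) = +1 → QR.
(196/389) = +1 → QR.
(282/389) = -1 → non-residue.
Total quadratic residues among the 3: 2.

2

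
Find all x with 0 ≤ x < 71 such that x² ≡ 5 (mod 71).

Since 71 ≡ 3 (mod 4), a square root of 5 is 5^((71+1)/4) = 5^18 mod 71.
Repeated squaring: 5^2≡25, 5^4≡57, 5^8≡54, 5^16≡5 (mod 71).
5^18 = 5^(16+2) ≡ 54 (mod 71).
Check: 54² = 2916 ≡ 5 (mod 71). The two roots are 17 and 54.

17, 54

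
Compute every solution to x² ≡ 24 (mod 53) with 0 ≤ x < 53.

17, 36

53 ≡ 1 (mod 4), so we find a root by search.
Trying successive values, 17² = 289 ≡ 24 (mod 53). The other root is 53 − 17 = 36.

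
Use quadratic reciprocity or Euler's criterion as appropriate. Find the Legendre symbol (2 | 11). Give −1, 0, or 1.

Pull out 2: since 11 ≡ 3 (mod 8), (2/11) = -1.
Reached (1/11) = 1. Collecting the sign flips along the way, the symbol is -1.

-1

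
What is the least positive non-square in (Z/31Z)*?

3

(2/31) = +1, so 2 is a residue.
(3/31) = −1, so 3 is the smallest positive non-residue mod 31.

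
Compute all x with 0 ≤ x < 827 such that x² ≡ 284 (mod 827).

161, 666

Since 827 ≡ 3 (mod 4), a square root of 284 is 284^((827+1)/4) = 284^207 mod 827.
Repeated squaring: 284^2≡437, 284^4≡759, 284^8≡489, 284^16≡118, 284^32≡692, 284^64≡31, 284^128≡134 (mod 827).
284^207 = 284^(128+64+8+4+2+1) ≡ 666 (mod 827).
Check: 666² = 443556 ≡ 284 (mod 827). The two roots are 161 and 666.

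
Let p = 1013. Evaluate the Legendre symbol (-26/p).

-1

Euler's criterion: (-26/1013) ≡ 987^506 (mod 1013).
987^2 ≡ 676 (mod 1013)
987^4 ≡ 113 (mod 1013)
987^8 ≡ 613 (mod 1013)
987^16 ≡ 959 (mod 1013)
987^32 ≡ 890 (mod 1013)
987^64 ≡ 947 (mod 1013)
987^128 ≡ 304 (mod 1013)
987^256 ≡ 233 (mod 1013)
987^506 = 987^(256+128+64+32+16+8+2) ≡ 1012 (mod 1013).
Result is 1012 ≡ −1, so (-26/1013) = −1.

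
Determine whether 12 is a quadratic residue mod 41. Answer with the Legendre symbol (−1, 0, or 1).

-1

Euler's criterion: (12/41) ≡ 12^20 (mod 41).
12^2 ≡ 21 (mod 41)
12^4 ≡ 31 (mod 41)
12^8 ≡ 18 (mod 41)
12^16 ≡ 37 (mod 41)
12^20 = 12^(16+4) ≡ 40 (mod 41).
Result is 40 ≡ −1, so (12/41) = −1.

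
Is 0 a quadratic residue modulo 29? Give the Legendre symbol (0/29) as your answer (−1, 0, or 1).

Top reduces to 0: gcd > 1, so the symbol is 0.

0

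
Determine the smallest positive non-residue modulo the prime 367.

3

(2/367) = +1, so 2 is a residue.
(3/367) = −1, so 3 is the smallest positive non-residue mod 367.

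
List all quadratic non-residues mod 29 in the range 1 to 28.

2,3,8,10,11,12,14,15,17,18,19,21,26,27

Square k = 1,…,14 (k and 29−k give the same square):
1²=1, 2²=4, 3²=9, 4²=16, 5²=25, 6²≡7, 7²≡20, 8²≡6, 9²≡23, 10²≡13, 11²≡5, 12²≡28, 13²≡24, 14²≡22 (mod 29).
The residues are {1, 4, 5, 6, 7, 9, 13, 16, 20, 22, 23, 24, 25, 28}; the non-residues are the remaining 14 nonzero classes.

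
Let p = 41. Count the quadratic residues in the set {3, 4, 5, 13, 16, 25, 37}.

(3/41) = -1 → non-residue.
(4/41) = +1 → QR.
(5/41) = +1 → QR.
(13/41) = -1 → non-residue.
(16/41) = +1 → QR.
(25/41) = +1 → QR.
(37/41) = +1 → QR.
Total quadratic residues among the 7: 5.

5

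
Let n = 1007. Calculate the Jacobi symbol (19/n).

0

Reciprocity: 19 ≡ 3 and 1007 ≡ 3 (mod 4), so (19/1007) = −(1007/19).
Reduce top mod 19: now compute (0/19).
Top reduces to 0: gcd > 1, so the symbol is 0.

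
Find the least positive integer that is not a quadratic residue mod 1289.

(2/1289) = +1, so 2 is a residue.
(3/1289) = −1, so 3 is the smallest positive non-residue mod 1289.

3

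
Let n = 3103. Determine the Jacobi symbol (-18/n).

-1

First reduce: -18 ≡ 3085 (mod 3103).
Reciprocity: 3085 ≡ 1 and 3103 ≡ 3 (mod 4), so (3085/3103) = +(3103/3085).
Reduce top mod 3085: now compute (18/3085).
Pull out 2: since 3085 ≡ 5 (mod 8), (2/3085) = -1.
Reciprocity: 9 ≡ 1 and 3085 ≡ 1 (mod 4), so (9/3085) = +(3085/9).
Reduce top mod 9: now compute (7/9).
Reciprocity: 7 ≡ 3 and 9 ≡ 1 (mod 4), so (7/9) = +(9/7).
Reduce top mod 7: now compute (2/7).
Pull out 2: since 7 ≡ 7 (mod 8), (2/7) = +1.
Reached (1/7) = 1. Collecting the sign flips along the way, the symbol is -1.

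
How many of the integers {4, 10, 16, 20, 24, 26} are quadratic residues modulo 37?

(4/37) = +1 → QR.
(10/37) = +1 → QR.
(16/37) = +1 → QR.
(20/37) = -1 → non-residue.
(24/37) = -1 → non-residue.
(26/37) = +1 → QR.
Total quadratic residues among the 6: 4.

4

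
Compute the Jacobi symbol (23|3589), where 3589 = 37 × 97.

Reciprocity: 23 ≡ 3 and 3589 ≡ 1 (mod 4), so (23/3589) = +(3589/23).
Reduce top mod 23: now compute (1/23).
Reached (1/23) = 1. Collecting the sign flips along the way, the symbol is +1.

1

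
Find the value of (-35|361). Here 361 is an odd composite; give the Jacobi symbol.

First reduce: -35 ≡ 326 (mod 361).
Pull out 2: since 361 ≡ 1 (mod 8), (2/361) = +1.
Reciprocity: 163 ≡ 3 and 361 ≡ 1 (mod 4), so (163/361) = +(361/163).
Reduce top mod 163: now compute (35/163).
Reciprocity: 35 ≡ 3 and 163 ≡ 3 (mod 4), so (35/163) = −(163/35).
Reduce top mod 35: now compute (23/35).
Reciprocity: 23 ≡ 3 and 35 ≡ 3 (mod 4), so (23/35) = −(35/23).
Reduce top mod 23: now compute (12/23).
Pull out 2^2: since 23 ≡ 7 (mod 8), (2/23) = +1, so (2/23)^2 = +1.
Reciprocity: 3 ≡ 3 and 23 ≡ 3 (mod 4), so (3/23) = −(23/3).
Reduce top mod 3: now compute (2/3).
Pull out 2: since 3 ≡ 3 (mod 8), (2/3) = -1.
Reached (1/3) = 1. Collecting the sign flips along the way, the symbol is +1.

1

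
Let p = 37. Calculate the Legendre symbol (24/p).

-1

Euler's criterion: (24/37) ≡ 24^18 (mod 37).
24^2 ≡ 21 (mod 37)
24^4 ≡ 34 (mod 37)
24^8 ≡ 9 (mod 37)
24^16 ≡ 7 (mod 37)
24^18 = 24^(16+2) ≡ 36 (mod 37).
Result is 36 ≡ −1, so (24/37) = −1.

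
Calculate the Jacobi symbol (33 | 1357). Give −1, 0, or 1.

1

Reciprocity: 33 ≡ 1 and 1357 ≡ 1 (mod 4), so (33/1357) = +(1357/33).
Reduce top mod 33: now compute (4/33).
Pull out 2^2: since 33 ≡ 1 (mod 8), (2/33) = +1, so (2/33)^2 = +1.
Reached (1/33) = 1. Collecting the sign flips along the way, the symbol is +1.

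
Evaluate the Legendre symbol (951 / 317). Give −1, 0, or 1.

0

First reduce: 951 ≡ 0 (mod 317).
Top reduces to 0: gcd > 1, so the symbol is 0.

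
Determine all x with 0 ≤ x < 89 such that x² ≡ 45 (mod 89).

89 ≡ 1 (mod 4), so we find a root by search.
Trying successive values, 32² = 1024 ≡ 45 (mod 89). The other root is 89 − 32 = 57.

32, 57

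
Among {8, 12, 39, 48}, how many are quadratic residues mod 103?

1

(8/103) = +1 → QR.
(12/103) = -1 → non-residue.
(39/103) = -1 → non-residue.
(48/103) = -1 → non-residue.
Total quadratic residues among the 4: 1.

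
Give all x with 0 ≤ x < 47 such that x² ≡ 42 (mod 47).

Since 47 ≡ 3 (mod 4), a square root of 42 is 42^((47+1)/4) = 42^12 mod 47.
Repeated squaring: 42^2≡25, 42^4≡14, 42^8≡8 (mod 47).
42^12 = 42^(8+4) ≡ 18 (mod 47).
Check: 18² = 324 ≡ 42 (mod 47). The two roots are 18 and 29.

18, 29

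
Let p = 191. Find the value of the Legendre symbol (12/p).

Pull out 2^2: since 191 ≡ 7 (mod 8), (2/191) = +1, so (2/191)^2 = +1.
Reciprocity: 3 ≡ 3 and 191 ≡ 3 (mod 4), so (3/191) = −(191/3).
Reduce top mod 3: now compute (2/3).
Pull out 2: since 3 ≡ 3 (mod 8), (2/3) = -1.
Reached (1/3) = 1. Collecting the sign flips along the way, the symbol is +1.

1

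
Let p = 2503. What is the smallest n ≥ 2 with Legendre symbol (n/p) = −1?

(2/2503) = +1, so 2 is a residue.
(3/2503) = −1, so 3 is the smallest positive non-residue mod 2503.

3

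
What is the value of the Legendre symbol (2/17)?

Pull out 2: since 17 ≡ 1 (mod 8), (2/17) = +1.
Reached (1/17) = 1. Collecting the sign flips along the way, the symbol is +1.

1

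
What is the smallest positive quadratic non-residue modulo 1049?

3

(2/1049) = +1, so 2 is a residue.
(3/1049) = −1, so 3 is the smallest positive non-residue mod 1049.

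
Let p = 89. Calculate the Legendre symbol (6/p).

-1

Euler's criterion: (6/89) ≡ 6^44 (mod 89).
6^2 ≡ 36 (mod 89)
6^4 ≡ 50 (mod 89)
6^8 ≡ 8 (mod 89)
6^16 ≡ 64 (mod 89)
6^32 ≡ 2 (mod 89)
6^44 = 6^(32+8+4) ≡ 88 (mod 89).
Result is 88 ≡ −1, so (6/89) = −1.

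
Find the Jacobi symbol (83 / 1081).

-1

Reciprocity: 83 ≡ 3 and 1081 ≡ 1 (mod 4), so (83/1081) = +(1081/83).
Reduce top mod 83: now compute (2/83).
Pull out 2: since 83 ≡ 3 (mod 8), (2/83) = -1.
Reached (1/83) = 1. Collecting the sign flips along the way, the symbol is -1.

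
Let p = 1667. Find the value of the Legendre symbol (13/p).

1

Reciprocity: 13 ≡ 1 and 1667 ≡ 3 (mod 4), so (13/1667) = +(1667/13).
Reduce top mod 13: now compute (3/13).
Reciprocity: 3 ≡ 3 and 13 ≡ 1 (mod 4), so (3/13) = +(13/3).
Reduce top mod 3: now compute (1/3).
Reached (1/3) = 1. Collecting the sign flips along the way, the symbol is +1.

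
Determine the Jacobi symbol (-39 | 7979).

-1

First reduce: -39 ≡ 7940 (mod 7979).
Pull out 2^2: since 7979 ≡ 3 (mod 8), (2/7979) = -1, so (2/7979)^2 = +1.
Reciprocity: 1985 ≡ 1 and 7979 ≡ 3 (mod 4), so (1985/7979) = +(7979/1985).
Reduce top mod 1985: now compute (39/1985).
Reciprocity: 39 ≡ 3 and 1985 ≡ 1 (mod 4), so (39/1985) = +(1985/39).
Reduce top mod 39: now compute (35/39).
Reciprocity: 35 ≡ 3 and 39 ≡ 3 (mod 4), so (35/39) = −(39/35).
Reduce top mod 35: now compute (4/35).
Pull out 2^2: since 35 ≡ 3 (mod 8), (2/35) = -1, so (2/35)^2 = +1.
Reached (1/35) = 1. Collecting the sign flips along the way, the symbol is -1.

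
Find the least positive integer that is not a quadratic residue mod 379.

2

(2/379) = −1, so 2 is the smallest positive non-residue mod 379.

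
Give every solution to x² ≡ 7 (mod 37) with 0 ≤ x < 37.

37 ≡ 1 (mod 4), so we find a root by search.
Trying successive values, 9² = 81 ≡ 7 (mod 37). The other root is 37 − 9 = 28.

9, 28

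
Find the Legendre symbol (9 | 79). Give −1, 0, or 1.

1

Reciprocity: 9 ≡ 1 and 79 ≡ 3 (mod 4), so (9/79) = +(79/9).
Reduce top mod 9: now compute (7/9).
Reciprocity: 7 ≡ 3 and 9 ≡ 1 (mod 4), so (7/9) = +(9/7).
Reduce top mod 7: now compute (2/7).
Pull out 2: since 7 ≡ 7 (mod 8), (2/7) = +1.
Reached (1/7) = 1. Collecting the sign flips along the way, the symbol is +1.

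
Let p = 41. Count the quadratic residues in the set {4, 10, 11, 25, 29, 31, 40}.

(4/41) = +1 → QR.
(10/41) = +1 → QR.
(11/41) = -1 → non-residue.
(25/41) = +1 → QR.
(29/41) = -1 → non-residue.
(31/41) = +1 → QR.
(40/41) = +1 → QR.
Total quadratic residues among the 7: 5.

5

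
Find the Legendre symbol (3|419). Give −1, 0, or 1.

1

Reciprocity: 3 ≡ 3 and 419 ≡ 3 (mod 4), so (3/419) = −(419/3).
Reduce top mod 3: now compute (2/3).
Pull out 2: since 3 ≡ 3 (mod 8), (2/3) = -1.
Reached (1/3) = 1. Collecting the sign flips along the way, the symbol is +1.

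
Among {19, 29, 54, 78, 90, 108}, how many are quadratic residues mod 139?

3

(19/139) = -1 → non-residue.
(29/139) = +1 → QR.
(54/139) = +1 → QR.
(78/139) = +1 → QR.
(90/139) = -1 → non-residue.
(108/139) = -1 → non-residue.
Total quadratic residues among the 6: 3.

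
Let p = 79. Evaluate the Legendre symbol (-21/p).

-1

First reduce: -21 ≡ 58 (mod 79).
Pull out 2: since 79 ≡ 7 (mod 8), (2/79) = +1.
Reciprocity: 29 ≡ 1 and 79 ≡ 3 (mod 4), so (29/79) = +(79/29).
Reduce top mod 29: now compute (21/29).
Reciprocity: 21 ≡ 1 and 29 ≡ 1 (mod 4), so (21/29) = +(29/21).
Reduce top mod 21: now compute (8/21).
Pull out 2^3: since 21 ≡ 5 (mod 8), (2/21) = -1, so (2/21)^3 = -1.
Reached (1/21) = 1. Collecting the sign flips along the way, the symbol is -1.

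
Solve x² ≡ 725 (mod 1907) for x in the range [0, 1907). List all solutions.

Since 1907 ≡ 3 (mod 4), a square root of 725 is 725^((1907+1)/4) = 725^477 mod 1907.
Repeated squaring: 725^2≡1200, 725^4≡215, 725^8≡457, 725^16≡986, 725^32≡1533, 725^64≡665, 725^128≡1708, 725^256≡1461 (mod 1907).
725^477 = 725^(256+128+64+16+8+4+1) ≡ 220 (mod 1907).
Check: 220² = 48400 ≡ 725 (mod 1907). The two roots are 220 and 1687.

220, 1687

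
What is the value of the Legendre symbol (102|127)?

Pull out 2: since 127 ≡ 7 (mod 8), (2/127) = +1.
Reciprocity: 51 ≡ 3 and 127 ≡ 3 (mod 4), so (51/127) = −(127/51).
Reduce top mod 51: now compute (25/51).
Reciprocity: 25 ≡ 1 and 51 ≡ 3 (mod 4), so (25/51) = +(51/25).
Reduce top mod 25: now compute (1/25).
Reached (1/25) = 1. Collecting the sign flips along the way, the symbol is -1.

-1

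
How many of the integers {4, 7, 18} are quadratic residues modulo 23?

(4/23) = +1 → QR.
(7/23) = -1 → non-residue.
(18/23) = +1 → QR.
Total quadratic residues among the 3: 2.

2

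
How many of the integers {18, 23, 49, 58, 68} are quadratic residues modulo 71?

3

(18/71) = +1 → QR.
(23/71) = -1 → non-residue.
(49/71) = +1 → QR.
(58/71) = +1 → QR.
(68/71) = -1 → non-residue.
Total quadratic residues among the 5: 3.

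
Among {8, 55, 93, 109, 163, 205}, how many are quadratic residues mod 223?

3

(8/223) = +1 → QR.
(55/223) = +1 → QR.
(93/223) = -1 → non-residue.
(109/223) = +1 → QR.
(163/223) = -1 → non-residue.
(205/223) = -1 → non-residue.
Total quadratic residues among the 6: 3.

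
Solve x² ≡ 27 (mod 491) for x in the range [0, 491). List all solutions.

Since 491 ≡ 3 (mod 4), a square root of 27 is 27^((491+1)/4) = 27^123 mod 491.
Repeated squaring: 27^2≡238, 27^4≡179, 27^8≡126, 27^16≡164, 27^32≡382, 27^64≡97 (mod 491).
27^123 = 27^(64+32+16+8+2+1) ≡ 152 (mod 491).
Check: 152² = 23104 ≡ 27 (mod 491). The two roots are 152 and 339.

152, 339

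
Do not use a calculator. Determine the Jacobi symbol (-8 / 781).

First reduce: -8 ≡ 773 (mod 781).
Reciprocity: 773 ≡ 1 and 781 ≡ 1 (mod 4), so (773/781) = +(781/773).
Reduce top mod 773: now compute (8/773).
Pull out 2^3: since 773 ≡ 5 (mod 8), (2/773) = -1, so (2/773)^3 = -1.
Reached (1/773) = 1. Collecting the sign flips along the way, the symbol is -1.

-1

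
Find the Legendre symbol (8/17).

1

Pull out 2^3: since 17 ≡ 1 (mod 8), (2/17) = +1, so (2/17)^3 = +1.
Reached (1/17) = 1. Collecting the sign flips along the way, the symbol is +1.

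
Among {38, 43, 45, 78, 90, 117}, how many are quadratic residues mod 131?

(38/131) = +1 → QR.
(43/131) = +1 → QR.
(45/131) = +1 → QR.
(78/131) = -1 → non-residue.
(90/131) = -1 → non-residue.
(117/131) = +1 → QR.
Total quadratic residues among the 6: 4.

4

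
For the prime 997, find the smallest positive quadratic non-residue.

2

(2/997) = −1, so 2 is the smallest positive non-residue mod 997.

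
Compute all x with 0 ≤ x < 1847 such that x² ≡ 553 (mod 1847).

Since 1847 ≡ 3 (mod 4), a square root of 553 is 553^((1847+1)/4) = 553^462 mod 1847.
Repeated squaring: 553^2≡1054, 553^4≡869, 553^8≡1585, 553^16≡305, 553^32≡675, 553^64≡1263, 553^128≡1208, 553^256≡134 (mod 1847).
553^462 = 553^(256+128+64+8+4+2) ≡ 1599 (mod 1847).
Check: 1599² = 2556801 ≡ 553 (mod 1847). The two roots are 248 and 1599.

248, 1599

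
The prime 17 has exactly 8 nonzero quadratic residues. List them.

1 2 4 8 9 13 15 16

Square k = 1,…,8 (k and 17−k give the same square):
1²=1, 2²=4, 3²=9, 4²=16, 5²≡8, 6²≡2, 7²≡15, 8²≡13 (mod 17).
So the quadratic residues mod 17 are {1, 2, 4, 8, 9, 13, 15, 16}.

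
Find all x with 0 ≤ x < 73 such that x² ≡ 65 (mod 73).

24, 49

73 ≡ 1 (mod 4), so we find a root by search.
Trying successive values, 24² = 576 ≡ 65 (mod 73). The other root is 73 − 24 = 49.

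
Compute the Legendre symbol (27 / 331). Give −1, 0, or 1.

Reciprocity: 27 ≡ 3 and 331 ≡ 3 (mod 4), so (27/331) = −(331/27).
Reduce top mod 27: now compute (7/27).
Reciprocity: 7 ≡ 3 and 27 ≡ 3 (mod 4), so (7/27) = −(27/7).
Reduce top mod 7: now compute (6/7).
Pull out 2: since 7 ≡ 7 (mod 8), (2/7) = +1.
Reciprocity: 3 ≡ 3 and 7 ≡ 3 (mod 4), so (3/7) = −(7/3).
Reduce top mod 3: now compute (1/3).
Reached (1/3) = 1. Collecting the sign flips along the way, the symbol is -1.

-1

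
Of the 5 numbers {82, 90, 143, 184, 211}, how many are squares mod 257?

3

(82/257) = -1 → non-residue.
(90/257) = -1 → non-residue.
(143/257) = +1 → QR.
(184/257) = +1 → QR.
(211/257) = +1 → QR.
Total quadratic residues among the 5: 3.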